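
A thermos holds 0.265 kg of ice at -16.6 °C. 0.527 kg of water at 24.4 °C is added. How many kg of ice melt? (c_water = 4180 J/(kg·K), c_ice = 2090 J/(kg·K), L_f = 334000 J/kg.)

m_melted ≈ 0.133 kg

Cooling the water to 0 °C releases 0.527·4180·24.4 = 53750 J.
Warming the ice to 0 °C takes 0.265·2090·16.6 = 9193.9 J, leaving 44556 J for melting.
Melting all 0.265 kg of ice would need 0.265·334000 = 88510 J.
44556 J < 88510 J, so only part of the ice melts and the system sits at 0 °C.
Mass melted = 44556/334000 ≈ 0.1334 kg.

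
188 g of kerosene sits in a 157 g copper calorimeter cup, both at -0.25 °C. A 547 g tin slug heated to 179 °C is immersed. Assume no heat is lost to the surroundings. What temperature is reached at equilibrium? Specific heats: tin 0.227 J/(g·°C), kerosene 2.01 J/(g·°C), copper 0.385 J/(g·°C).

T_f ≈ 39.3 °C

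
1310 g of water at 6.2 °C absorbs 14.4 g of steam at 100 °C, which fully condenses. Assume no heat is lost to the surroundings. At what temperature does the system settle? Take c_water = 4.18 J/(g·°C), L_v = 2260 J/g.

T_f ≈ 13.1 °C

Setting the total heat transfer to zero:
latent heat released on condensation: 14.4·2260 = 32544
  condensed water 100 °C→T: 60.19(T − 100)
  water warms: 1310·4.18·(T − 6.2) = 5475.8(T − 6.2)
5536 T = 32544 + 6019.2 + 33950 = 72513
T ≈ 13.10 °C (< 100 °C, so full condensation is consistent).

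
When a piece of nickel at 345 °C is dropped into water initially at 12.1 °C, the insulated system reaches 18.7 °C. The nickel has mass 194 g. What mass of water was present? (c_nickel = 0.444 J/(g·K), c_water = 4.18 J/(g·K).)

Energy conservation, ΣQ = 0:
194·0.444·(18.7 − 345) + m·4.18·(18.7 − 12.1) = 0
27.59 m = 28106
m = 28106/27.59 ≈ 1019 g

m ≈ 1020 g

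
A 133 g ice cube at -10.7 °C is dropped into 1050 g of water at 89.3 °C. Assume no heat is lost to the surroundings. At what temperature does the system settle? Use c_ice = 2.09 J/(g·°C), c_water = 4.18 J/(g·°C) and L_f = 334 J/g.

Sum of m c ΔT and latent-heat terms is zero:
ice -10.7→0 °C: 133·2.09·10.7 = 2974.3; melt ice: 133·334 = 44422; warm the meltwater: 555.94 T; water: 4389(T − 89.3)
4944.9 T = 391938 − 47396 = 344541
T ≈ 69.68 °C — above 0 °C, consistent with complete melting.

T_f ≈ 69.7 °C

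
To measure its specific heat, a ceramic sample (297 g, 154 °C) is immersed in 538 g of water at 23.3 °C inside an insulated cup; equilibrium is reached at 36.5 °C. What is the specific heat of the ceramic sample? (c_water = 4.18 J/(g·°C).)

c ≈ 0.851 J/(g·°C)

Setting the total heat transfer to zero:
297·c·(36.5 − 154) + 538·4.18·(36.5 − 23.3) = 0
-34898 c = -29685
c = -29685/-34898 ≈ 0.8506 J/(g·°C)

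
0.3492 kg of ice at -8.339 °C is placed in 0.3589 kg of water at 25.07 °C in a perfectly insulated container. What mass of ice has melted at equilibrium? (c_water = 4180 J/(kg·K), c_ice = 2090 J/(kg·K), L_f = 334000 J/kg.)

Heat available from the water dropping to 0 °C: 0.3589×4180×25.07 = 37610 J.
Warming the ice to 0 °C takes 0.3492×2090×8.339 = 6086 J, leaving 31524 J for melting.
Melting all 0.3492 kg of ice would need 0.3492×334000 = 116633 J.
31524 J < 116633 J, so only part of the ice melts and the system sits at 0 °C.
m_melt = 31524 / L_f = 0.09438 kg.

m_melted ≈ 0.0944 kg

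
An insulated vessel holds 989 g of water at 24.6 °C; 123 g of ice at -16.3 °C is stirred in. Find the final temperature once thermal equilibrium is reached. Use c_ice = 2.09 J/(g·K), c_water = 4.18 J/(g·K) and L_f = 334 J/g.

T_f ≈ 12.1 °C

Energy conservation, ΣQ = 0:
ice -16.3→0 °C: 123×2.09×16.3 = 4190.2; melt ice: 123×334 = 41082; meltwater 0→T: 123×4.18×T = 514.14 T; water cools: 989×4.18×(T − 24.6) = 4134(T − 24.6)
4648.2 T = 101697 − 45272 = 56425
T ≈ 12.14 °C. Since T > 0 °C, the all-ice-melts assumption holds.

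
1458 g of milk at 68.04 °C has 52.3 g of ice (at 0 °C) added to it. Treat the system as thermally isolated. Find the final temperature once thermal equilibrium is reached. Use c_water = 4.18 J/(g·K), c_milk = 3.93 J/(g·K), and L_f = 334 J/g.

T_f ≈ 62.6 °C

Conservation of energy gives ΣQ = 0:
fusion: m_ice L_f = 52.3×334 = 17468
  warm the meltwater: 218.61 T
  milk cools: 1458×3.93×(T − 68.04) = 5729.9(T − 68.04)
5948.6 T = 389865 − 17468 = 372397
T ≈ 62.60 °C — above 0 °C, consistent with complete melting.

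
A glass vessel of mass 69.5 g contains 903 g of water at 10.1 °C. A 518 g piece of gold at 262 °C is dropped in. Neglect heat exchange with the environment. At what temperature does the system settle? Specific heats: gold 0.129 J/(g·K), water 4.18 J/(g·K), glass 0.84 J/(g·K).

T_f ≈ 14.4 °C

Taking heat into each body as positive, Σ m c ΔT = 0:
518×0.129×(T − 262) + 903×4.18×(T − 10.1) + 69.5×0.84×(T − 10.1) = 0
3899.7 T = 56220
T = 56220/3899.7 ≈ 14.42 °C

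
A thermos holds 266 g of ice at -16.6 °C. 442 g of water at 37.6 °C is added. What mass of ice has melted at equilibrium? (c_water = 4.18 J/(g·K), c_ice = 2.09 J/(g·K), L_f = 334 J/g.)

Heat available from the water dropping to 0 °C: 442·4.18·37.6 = 69468 J.
Of that, 266·2.09·16.6 = 9228.6 J goes to bring the ice to 0 °C, leaving 60240 J.
Melting all 266 g of ice would need 266·334 = 88844 J.
Since 60240 < 88844 J, not all the ice melts; equilibrium is at 0 °C.
m_melt = 60240 / L_f = 180.4 g.

m_melted ≈ 180 g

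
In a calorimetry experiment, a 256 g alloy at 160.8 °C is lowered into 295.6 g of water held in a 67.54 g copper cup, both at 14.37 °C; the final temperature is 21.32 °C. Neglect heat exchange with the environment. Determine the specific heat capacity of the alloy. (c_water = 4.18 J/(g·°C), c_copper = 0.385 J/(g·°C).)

Let T be the final temperature. ΣQ_i = 0:
256×c×(21.32 − 160.8) + 295.6×4.18×(21.32 − 14.37) + 67.54×0.385×(21.32 − 14.37) = 0
-35707 c = -8768.2
c = -8768.2/-35707 ≈ 0.2456 J/(g·°C)

c ≈ 0.246 J/(g·°C)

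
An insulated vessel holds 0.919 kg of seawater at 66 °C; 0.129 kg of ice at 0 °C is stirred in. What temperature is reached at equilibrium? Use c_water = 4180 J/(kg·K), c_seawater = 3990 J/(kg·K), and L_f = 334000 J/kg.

T_f ≈ 47.3 °C

Conservation of energy gives ΣQ = 0:
fusion: m_ice L_f = 0.129×334000 = 43086; meltwater 0→T: 0.129×4180×T = 539.22 T; seawater: 3666.8(T − 66)
4206 T = 242009 − 43086 = 198923
T ≈ 47.29 °C — above 0 °C, consistent with complete melting.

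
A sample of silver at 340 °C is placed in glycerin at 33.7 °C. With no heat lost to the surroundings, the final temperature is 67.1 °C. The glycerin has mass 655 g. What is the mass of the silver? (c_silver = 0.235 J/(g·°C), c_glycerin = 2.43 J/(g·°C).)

m ≈ 829 g

|Q_silver| = |Q_glycerin|:
m×0.235×(340 − 67.1) = 655×2.43×(67.1 − 33.7)
64.13 m = 53161  ⇒  m ≈ 828.9 g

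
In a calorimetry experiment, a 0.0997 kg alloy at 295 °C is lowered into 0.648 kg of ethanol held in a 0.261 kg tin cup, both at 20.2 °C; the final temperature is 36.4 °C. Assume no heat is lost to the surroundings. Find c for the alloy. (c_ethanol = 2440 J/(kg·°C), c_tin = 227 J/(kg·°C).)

c ≈ 1030 J/(kg·°C)

Energy conservation, ΣQ = 0:
0.0997·c·(36.4 − 295) + 0.648·2440·(36.4 − 20.2) + 0.261·227·(36.4 − 20.2) = 0
-25.78 c = -26574
c = -26574/-25.78 ≈ 1031 J/(kg·°C)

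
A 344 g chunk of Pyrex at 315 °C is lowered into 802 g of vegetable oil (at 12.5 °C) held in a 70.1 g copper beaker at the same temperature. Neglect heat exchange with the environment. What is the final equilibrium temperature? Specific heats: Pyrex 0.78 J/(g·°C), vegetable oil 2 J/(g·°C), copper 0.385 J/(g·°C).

T_f ≈ 55.2 °C

Taking heat into each body as positive, Σ m c ΔT = 0:
344·0.78·(T − 315) + 802·2·(T − 12.5) + 70.1·0.385·(T − 12.5) = 0
1899.3 T = 104908
T = 104908 / 1899.3 = 55.2 °C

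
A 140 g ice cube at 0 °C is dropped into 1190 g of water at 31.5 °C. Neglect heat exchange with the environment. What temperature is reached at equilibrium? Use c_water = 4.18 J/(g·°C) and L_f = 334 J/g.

Setting the total heat transfer to zero:
melt ice: 140×334 = 46760; meltwater 0→T: 140×4.18×T = 585.2 T; water cools: 1190×4.18×(T − 31.5) = 4974.2(T − 31.5)
5559.4 T = 156687 − 46760 = 109927
T ≈ 19.77 °C. Since T > 0 °C, the all-ice-melts assumption holds.

T_f ≈ 19.8 °C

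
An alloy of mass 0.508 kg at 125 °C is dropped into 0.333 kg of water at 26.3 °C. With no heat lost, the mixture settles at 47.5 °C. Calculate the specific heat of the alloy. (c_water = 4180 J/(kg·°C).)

Let T be the final temperature. ΣQ_i = 0:
0.508·c·(47.5 − 125) + 0.333·4180·(47.5 − 26.3) = 0
-39.37 c = -29509
c = -29509/-39.37 ≈ 749.5 J/(kg·°C)

c ≈ 750 J/(kg·°C)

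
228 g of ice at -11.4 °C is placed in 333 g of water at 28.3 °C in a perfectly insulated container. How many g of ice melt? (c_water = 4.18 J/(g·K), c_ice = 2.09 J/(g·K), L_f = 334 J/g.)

m_melted ≈ 102 g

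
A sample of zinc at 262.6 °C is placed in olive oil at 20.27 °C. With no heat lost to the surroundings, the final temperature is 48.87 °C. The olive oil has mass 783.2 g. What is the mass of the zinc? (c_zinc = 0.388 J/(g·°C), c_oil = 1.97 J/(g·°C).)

m ≈ 532 g

Conservation of energy gives ΣQ = 0:
m·0.388·(48.87 − 262.6) + 783.2·1.97·(48.87 − 20.27) = 0
-82.93 m = -44127
m = -44127/-82.93 ≈ 532.1 g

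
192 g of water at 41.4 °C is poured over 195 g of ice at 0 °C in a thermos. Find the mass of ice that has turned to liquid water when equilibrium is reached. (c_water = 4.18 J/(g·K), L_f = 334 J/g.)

Cooling the water to 0 °C releases 192×4.18×41.4 = 33226 J.
To melt every bit of ice: 195×334 = 65130 J.
33226 J < 65130 J, so only part of the ice melts and the system sits at 0 °C.
Mass melted = 33226/334 ≈ 99.48 g.

m_melted ≈ 99.5 g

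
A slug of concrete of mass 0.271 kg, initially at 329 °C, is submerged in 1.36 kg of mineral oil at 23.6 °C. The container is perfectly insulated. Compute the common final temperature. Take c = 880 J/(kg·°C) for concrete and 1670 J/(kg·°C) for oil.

Conservation of energy gives ΣQ = 0:
0.271*880*(T − 329) + 1.36*1670*(T − 23.6) = 0
2509.7 T = 132060
T ≈ 52.62 °C

T_f ≈ 52.6 °C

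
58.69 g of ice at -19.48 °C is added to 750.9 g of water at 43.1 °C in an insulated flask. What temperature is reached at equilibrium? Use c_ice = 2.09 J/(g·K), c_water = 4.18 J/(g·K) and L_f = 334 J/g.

T_f ≈ 33.5 °C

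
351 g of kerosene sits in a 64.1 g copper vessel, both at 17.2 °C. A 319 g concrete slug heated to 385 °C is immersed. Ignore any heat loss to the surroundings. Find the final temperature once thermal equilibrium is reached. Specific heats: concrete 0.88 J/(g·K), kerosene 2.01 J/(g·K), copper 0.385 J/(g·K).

T_f ≈ 119.3 °C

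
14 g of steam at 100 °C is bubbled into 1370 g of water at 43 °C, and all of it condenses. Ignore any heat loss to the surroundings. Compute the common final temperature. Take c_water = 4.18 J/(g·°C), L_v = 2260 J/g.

Setting the total heat transfer to zero:
condense steam: −14×2260 = −31640; condensate cools 100→T: 14×4.18×(T − 100) = 58.52(T − 100); water warms: 1370×4.18×(T − 43) = 5726.6(T − 43)
5785.1 T = 31640 + 5852 + 246244 = 283736
T ≈ 49.05 °C — below 100 °C, confirming all the steam condensed.

T_f ≈ 49.0 °C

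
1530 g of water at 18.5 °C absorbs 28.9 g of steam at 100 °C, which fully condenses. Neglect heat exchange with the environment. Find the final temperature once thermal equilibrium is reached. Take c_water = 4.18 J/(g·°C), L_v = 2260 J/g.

Sum of m c ΔT and latent-heat terms is zero:
latent heat released on condensation: 28.9·2260 = 65314; condensed water 100 °C→T: 120.8(T − 100); original water: 6395.4(T − 18.5)
6516.2 T = 65314 + 12080 + 118315 = 195709
T ≈ 30.03 °C, under the boiling point, so the assumption holds.

T_f ≈ 30.0 °C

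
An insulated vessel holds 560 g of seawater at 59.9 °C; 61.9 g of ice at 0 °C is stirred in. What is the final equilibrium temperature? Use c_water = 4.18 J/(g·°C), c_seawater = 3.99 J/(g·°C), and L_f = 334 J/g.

Heat gained plus heat lost sum to zero:
melt ice: 61.9·334 = 20675
  warm the meltwater: 258.74 T
  seawater cools: 560·3.99·(T − 59.9) = 2234.4(T − 59.9)
2493.1 T = 133841 − 20675 = 113166
T ≈ 45.39 °C (positive, so assuming full melt was valid).

T_f ≈ 45.4 °C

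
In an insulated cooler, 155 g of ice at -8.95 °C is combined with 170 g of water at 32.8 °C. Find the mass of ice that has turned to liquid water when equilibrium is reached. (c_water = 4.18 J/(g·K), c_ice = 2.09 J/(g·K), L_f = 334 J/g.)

Water can give up m c ΔT = 170×4.18×32.8 = 23308 J before reaching 0 °C.
Of that, 155×2.09×8.95 = 2899.4 J goes to bring the ice to 0 °C, leaving 20408 J.
Fully melting the ice requires m_ice L_f = 155×334 = 51770 J.
20408 J < 51770 J, so only part of the ice melts and the system sits at 0 °C.
m_melt = 20408 / L_f = 61.1 g.

m_melted ≈ 61.1 g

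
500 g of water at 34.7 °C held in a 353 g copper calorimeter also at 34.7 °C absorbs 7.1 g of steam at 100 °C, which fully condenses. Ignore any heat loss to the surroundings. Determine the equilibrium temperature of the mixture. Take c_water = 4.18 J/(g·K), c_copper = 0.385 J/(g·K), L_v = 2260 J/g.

Conservation of energy gives ΣQ = 0:
latent heat released on condensation: 7.1×2260 = 16046
  condensed water 100 °C→T: 29.68(T − 100)
  water warms: 500×4.18×(T − 34.7) = 2090(T − 34.7)
  copper cup: 353×0.385×(T − 34.7) = 135.91(T − 34.7)
2255.6 T = 16046 + 2967.8 + 77239 = 96253
T ≈ 42.67 °C — below 100 °C, confirming all the steam condensed.

T_f ≈ 42.7 °C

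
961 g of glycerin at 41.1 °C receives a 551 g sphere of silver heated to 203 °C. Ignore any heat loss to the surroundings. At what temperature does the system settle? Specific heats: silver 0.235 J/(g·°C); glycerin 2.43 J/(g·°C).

T_f ≈ 49.6 °C

Conservation of energy gives ΣQ = 0:
551*0.235*(T − 203) + 961*2.43*(T − 41.1) = 0
129.48(T − 203) + 2335.2(T − 41.1) = 0
2464.7 T = 122263
T = 122263 / 2464.7 = 49.6 °C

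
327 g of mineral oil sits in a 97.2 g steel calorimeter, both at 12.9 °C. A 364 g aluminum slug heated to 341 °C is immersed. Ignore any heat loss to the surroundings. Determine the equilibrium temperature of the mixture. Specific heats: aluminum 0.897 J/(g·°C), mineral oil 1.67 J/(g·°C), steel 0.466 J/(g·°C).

T_f ≈ 129.6 °C

Energy conservation, ΣQ = 0:
364×0.897×(T − 341) + 327×1.67×(T − 12.9) + 97.2×0.466×(T − 12.9) = 0
326.51(T − 341) + 546.09(T − 12.9) + 45.3(T − 12.9) = 0
917.89 T = 118968
T = 118968/917.89 ≈ 129.61 °C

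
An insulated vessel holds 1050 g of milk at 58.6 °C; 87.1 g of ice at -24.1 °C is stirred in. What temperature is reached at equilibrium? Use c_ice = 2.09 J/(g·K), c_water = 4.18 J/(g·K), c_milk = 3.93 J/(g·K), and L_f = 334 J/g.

T_f ≈ 46.4 °C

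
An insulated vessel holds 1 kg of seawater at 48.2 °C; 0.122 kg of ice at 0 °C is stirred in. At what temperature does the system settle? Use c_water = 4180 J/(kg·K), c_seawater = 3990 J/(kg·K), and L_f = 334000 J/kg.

Energy conservation, ΣQ = 0:
melt ice: 0.122·334000 = 40748
  warm the meltwater: 509.96 T
  seawater: 3990(T − 48.2)
4500 T = 192318 − 40748 = 151570
T ≈ 33.68 °C — above 0 °C, consistent with complete melting.

T_f ≈ 33.7 °C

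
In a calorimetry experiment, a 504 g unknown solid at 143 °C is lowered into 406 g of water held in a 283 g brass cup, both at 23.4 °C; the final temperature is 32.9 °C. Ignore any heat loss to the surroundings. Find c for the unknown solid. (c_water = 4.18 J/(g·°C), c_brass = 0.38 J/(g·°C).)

c ≈ 0.309 J/(g·°C)

Setting the total heat transfer to zero:
504·c·(32.9 − 143) + 406·4.18·(32.9 − 23.4) + 283·0.38·(32.9 − 23.4) = 0
-55490 c = -17144
c = -17144/-55490 ≈ 0.309 J/(g·°C)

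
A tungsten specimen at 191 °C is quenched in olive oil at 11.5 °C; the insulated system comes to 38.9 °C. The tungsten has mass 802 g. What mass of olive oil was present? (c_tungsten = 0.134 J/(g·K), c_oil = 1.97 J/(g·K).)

|Q_tungsten| = |Q_oil|:
802·0.134·(191 − 38.9) = m·1.97·(38.9 − 11.5)
53.98 m = 16346  ⇒  m ≈ 302.8 g

m ≈ 303 g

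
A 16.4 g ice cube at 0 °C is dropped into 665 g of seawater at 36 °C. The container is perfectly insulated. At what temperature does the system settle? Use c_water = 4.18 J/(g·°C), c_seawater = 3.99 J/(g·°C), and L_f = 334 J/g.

Setting the total heat transfer to zero:
fusion: m_ice L_f = 16.4×334 = 5477.6; meltwater 0→T: 16.4×4.18×T = 68.55 T; seawater: 2653.4(T − 36)
2721.9 T = 95521 − 5477.6 = 90043
T ≈ 33.08 °C — above 0 °C, consistent with complete melting.

T_f ≈ 33.1 °C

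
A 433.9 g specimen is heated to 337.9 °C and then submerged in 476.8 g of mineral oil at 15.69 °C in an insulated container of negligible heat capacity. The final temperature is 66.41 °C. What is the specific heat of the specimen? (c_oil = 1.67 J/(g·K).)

c ≈ 0.343 J/(g·K)

Heat lost by the specimen = heat gained by the oil:
433.9×c×(337.9 − 66.41) = 476.8×1.67×(66.41 − 15.69)
117800 c = 40386  ⇒  c ≈ 0.3428 J/(g·K)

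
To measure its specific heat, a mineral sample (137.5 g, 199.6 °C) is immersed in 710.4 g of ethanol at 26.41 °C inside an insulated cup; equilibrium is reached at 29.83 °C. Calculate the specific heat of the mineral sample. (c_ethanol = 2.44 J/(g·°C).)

c ≈ 0.254 J/(g·°C)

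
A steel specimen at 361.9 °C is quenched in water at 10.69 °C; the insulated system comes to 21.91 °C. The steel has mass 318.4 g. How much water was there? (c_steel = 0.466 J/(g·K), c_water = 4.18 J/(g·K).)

m ≈ 1080 g

Heat lost by the steel = heat gained by the water:
318.4×0.466×(361.9 − 21.91) = m×4.18×(21.91 − 10.69)
46.9 m = 50446  ⇒  m ≈ 1076 g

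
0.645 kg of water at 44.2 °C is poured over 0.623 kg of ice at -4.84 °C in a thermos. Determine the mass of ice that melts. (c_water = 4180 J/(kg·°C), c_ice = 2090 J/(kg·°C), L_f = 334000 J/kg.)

m_melted ≈ 0.338 kg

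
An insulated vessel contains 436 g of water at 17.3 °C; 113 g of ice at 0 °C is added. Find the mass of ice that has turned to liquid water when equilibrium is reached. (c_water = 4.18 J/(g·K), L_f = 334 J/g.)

Heat available from the water dropping to 0 °C: 436×4.18×17.3 = 31529 J.
To melt every bit of ice: 113×334 = 37742 J.
Since 31529 < 37742 J, not all the ice melts; equilibrium is at 0 °C.
Mass melted = 31529/334 ≈ 94.4 g.

m_melted ≈ 94.4 g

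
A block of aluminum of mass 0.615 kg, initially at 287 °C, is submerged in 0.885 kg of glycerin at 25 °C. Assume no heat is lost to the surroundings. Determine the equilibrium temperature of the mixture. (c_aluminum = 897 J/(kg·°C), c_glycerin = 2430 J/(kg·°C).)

T_f ≈ 78.5 °C

Taking heat into each body as positive, Σ m c ΔT = 0:
0.615·897·(T − 287) + 0.885·2430·(T − 25) = 0
(551.65 + 2150.6) T = 551.65·287 + 2150.6·25
T = 212089/2702.2 ≈ 78.49 °C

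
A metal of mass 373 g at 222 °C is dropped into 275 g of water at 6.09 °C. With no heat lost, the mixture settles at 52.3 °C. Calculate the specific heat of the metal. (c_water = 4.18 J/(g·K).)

c ≈ 0.839 J/(g·K)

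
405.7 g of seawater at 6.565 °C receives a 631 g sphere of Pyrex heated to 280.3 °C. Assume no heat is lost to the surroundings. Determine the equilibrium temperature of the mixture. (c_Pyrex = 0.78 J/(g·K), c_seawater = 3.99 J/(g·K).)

With ΣQ=0 the equilibrium temperature is the m·c-weighted mean:
T_f = (492.18*280.3 + 1618.7*6.565) / (492.18 + 1618.7)
    = 148585 / 2110.9 ≈ 70.39 °C

T_f ≈ 70.4 °C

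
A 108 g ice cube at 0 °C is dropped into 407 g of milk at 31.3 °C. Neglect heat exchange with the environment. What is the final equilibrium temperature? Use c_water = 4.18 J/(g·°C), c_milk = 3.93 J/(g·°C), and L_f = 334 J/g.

Conservation of energy gives ΣQ = 0:
melt ice: 108·334 = 36072
  meltwater 0→T: 108·4.18·T = 451.44 T
  milk: 1599.5(T − 31.3)
2050.9 T = 50065 − 36072 = 13993
T ≈ 6.82 °C (positive, so assuming full melt was valid).

T_f ≈ 6.8 °C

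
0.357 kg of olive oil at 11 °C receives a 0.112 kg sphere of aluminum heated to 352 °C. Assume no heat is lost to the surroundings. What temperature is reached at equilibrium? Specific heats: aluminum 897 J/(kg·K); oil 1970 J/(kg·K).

T_f is the heat-capacity-weighted average of the initial temperatures:
T_f = (100.46*352 + 703.29*11) / (100.46 + 703.29)
    = 43100 / 803.75 ≈ 53.62 °C

T_f ≈ 53.6 °C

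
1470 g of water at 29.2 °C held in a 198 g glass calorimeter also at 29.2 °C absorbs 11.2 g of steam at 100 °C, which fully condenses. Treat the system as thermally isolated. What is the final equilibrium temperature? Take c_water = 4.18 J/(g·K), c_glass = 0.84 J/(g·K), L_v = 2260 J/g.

T_f ≈ 33.7 °C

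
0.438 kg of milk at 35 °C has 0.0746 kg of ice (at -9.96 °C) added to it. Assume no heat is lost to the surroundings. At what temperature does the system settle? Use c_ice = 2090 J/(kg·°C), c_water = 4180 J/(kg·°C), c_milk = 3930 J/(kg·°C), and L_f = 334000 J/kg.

T_f ≈ 16.6 °C

Setting the total heat transfer to zero:
warm ice to 0 °C: 0.0746×2090×(0 − (-9.96)) = 1552.9
  latent heat to melt: 0.0746×334000 = 24916
  warm the meltwater: 311.83 T
  milk cools: 0.438×3930×(T − 35) = 1721.3(T − 35)
2033.2 T = 60247 − 26469 = 33778
T ≈ 16.61 °C. Since T > 0 °C, the all-ice-melts assumption holds.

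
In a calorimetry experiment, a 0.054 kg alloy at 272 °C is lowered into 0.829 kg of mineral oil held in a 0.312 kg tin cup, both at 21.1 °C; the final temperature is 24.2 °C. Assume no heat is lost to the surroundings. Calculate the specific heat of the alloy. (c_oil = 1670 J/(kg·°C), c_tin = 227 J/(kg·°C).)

Net heat exchanged in the isolated system is zero:
0.054·c·(24.2 − 272) + 0.829·1670·(24.2 − 21.1) + 0.312·227·(24.2 − 21.1) = 0
-13.38 c = -4511.3
c = -4511.3/-13.38 ≈ 337.1 J/(kg·°C)

c ≈ 337 J/(kg·°C)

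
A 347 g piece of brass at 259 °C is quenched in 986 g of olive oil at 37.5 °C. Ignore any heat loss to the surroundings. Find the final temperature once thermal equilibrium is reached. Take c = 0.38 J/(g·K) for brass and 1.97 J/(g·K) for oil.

T_f ≈ 51.6 °C

Setting the total heat transfer to zero:
347×0.38×(T − 259) + 986×1.97×(T − 37.5) = 0
131.86(T − 259) + 1942.4(T − 37.5) = 0
2074.3 T = 106992
T ≈ 51.58 °C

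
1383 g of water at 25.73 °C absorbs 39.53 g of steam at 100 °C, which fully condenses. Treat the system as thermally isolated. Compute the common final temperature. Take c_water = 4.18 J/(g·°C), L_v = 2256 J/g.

T_f ≈ 42.8 °C

Setting the total heat transfer to zero:
condense steam: −39.53×2256 = −89180
  condensed water 100 °C→T: 165.24(T − 100)
  original water: 5780.9(T − 25.73)
5946.2 T = 89180 + 16524 + 148744 = 254447
T ≈ 42.79 °C — below 100 °C, confirming all the steam condensed.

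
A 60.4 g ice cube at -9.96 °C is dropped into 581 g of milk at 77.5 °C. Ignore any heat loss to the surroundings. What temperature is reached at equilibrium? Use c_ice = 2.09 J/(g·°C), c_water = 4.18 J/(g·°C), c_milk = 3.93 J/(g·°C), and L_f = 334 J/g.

Conservation of energy gives ΣQ = 0:
ice -9.96→0 °C: 60.4·2.09·9.96 = 1257.3
  melt ice: 60.4·334 = 20174
  warm the meltwater: 252.47 T
  milk cools: 581·3.93·(T − 77.5) = 2283.3(T − 77.5)
2535.8 T = 176958 − 21431 = 155527
T ≈ 61.33 °C — above 0 °C, consistent with complete melting.

T_f ≈ 61.3 °C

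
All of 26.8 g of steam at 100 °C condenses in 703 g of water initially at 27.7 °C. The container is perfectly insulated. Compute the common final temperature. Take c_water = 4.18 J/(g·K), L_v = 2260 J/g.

T_f ≈ 50.2 °C

Net heat exchanged in the isolated system is zero:
steam→water at 100 °C releases m L_v = 26.8·2260 = 60568; condensed water 100 °C→T: 112.02(T − 100); original water: 2938.5(T − 27.7)
3050.6 T = 60568 + 11202 + 81398 = 153168
T ≈ 50.21 °C, under the boiling point, so the assumption holds.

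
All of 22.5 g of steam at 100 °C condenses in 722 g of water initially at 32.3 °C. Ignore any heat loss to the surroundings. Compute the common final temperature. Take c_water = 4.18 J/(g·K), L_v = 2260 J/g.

T_f ≈ 50.7 °C

Energy conservation, ΣQ = 0:
condense steam: −22.5×2260 = −50850
  condensed water 100 °C→T: 94.05(T − 100)
  original water: 3018(T − 32.3)
3112 T = 50850 + 9405 + 97480 = 157735
T ≈ 50.69 °C (< 100 °C, so full condensation is consistent).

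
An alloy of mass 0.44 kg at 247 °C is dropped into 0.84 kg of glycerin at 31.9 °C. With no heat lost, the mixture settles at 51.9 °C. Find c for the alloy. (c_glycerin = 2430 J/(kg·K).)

Taking heat into each body as positive, Σ m c ΔT = 0:
0.44·c·(51.9 − 247) + 0.84·2430·(51.9 − 31.9) = 0
-85.84 c = -40824
c = -40824/-85.84 ≈ 475.6 J/(kg·K)

c ≈ 476 J/(kg·K)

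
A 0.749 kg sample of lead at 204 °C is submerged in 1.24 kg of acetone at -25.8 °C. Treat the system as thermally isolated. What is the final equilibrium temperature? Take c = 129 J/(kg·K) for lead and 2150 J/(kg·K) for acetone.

T_f ≈ -17.8 °C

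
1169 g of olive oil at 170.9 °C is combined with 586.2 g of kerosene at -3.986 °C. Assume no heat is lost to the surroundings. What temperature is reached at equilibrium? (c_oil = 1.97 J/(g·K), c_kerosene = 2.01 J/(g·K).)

T_f ≈ 111.7 °C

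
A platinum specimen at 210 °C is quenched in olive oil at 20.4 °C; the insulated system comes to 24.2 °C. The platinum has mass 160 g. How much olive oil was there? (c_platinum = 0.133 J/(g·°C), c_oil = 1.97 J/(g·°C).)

m ≈ 528 g

Heat gained plus heat lost sum to zero:
160×0.133×(24.2 − 210) + m×1.97×(24.2 − 20.4) = 0
7.486 m = 3953.8
m = 3953.8/7.486 ≈ 528.2 g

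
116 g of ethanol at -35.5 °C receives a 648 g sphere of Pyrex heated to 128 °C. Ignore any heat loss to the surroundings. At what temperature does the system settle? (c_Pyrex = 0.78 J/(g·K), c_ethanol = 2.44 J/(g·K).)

T_f ≈ 69.3 °C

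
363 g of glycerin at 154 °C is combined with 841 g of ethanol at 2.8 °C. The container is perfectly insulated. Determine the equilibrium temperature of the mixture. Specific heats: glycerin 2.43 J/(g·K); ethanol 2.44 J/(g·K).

T_f ≈ 48.3 °C

Set heat shed by the hot body equal to heat absorbed by the cold body:
363×2.43×(154 − T) = 841×2.44×(T − 2.8)
882.09(154 − T) = 2052(T − 2.8)
2934.1 T = 141588  ⇒  T ≈ 48.26 °C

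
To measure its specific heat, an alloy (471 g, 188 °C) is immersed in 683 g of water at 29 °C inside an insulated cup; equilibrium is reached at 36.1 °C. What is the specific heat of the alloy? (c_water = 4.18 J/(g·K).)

Conservation of energy gives ΣQ = 0:
471×c×(36.1 − 188) + 683×4.18×(36.1 − 29) = 0
-71545 c = -20270
c = -20270/-71545 ≈ 0.2833 J/(g·K)

c ≈ 0.283 J/(g·K)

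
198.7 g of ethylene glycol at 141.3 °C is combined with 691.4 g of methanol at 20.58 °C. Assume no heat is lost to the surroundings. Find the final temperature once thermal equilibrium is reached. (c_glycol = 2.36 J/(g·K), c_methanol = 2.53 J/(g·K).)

With ΣQ=0 the equilibrium temperature is the m·c-weighted mean:
T_f = (468.93·141.3 + 1749.2·20.58) / (468.93 + 1749.2)
    = 102259 / 2218.2 ≈ 46.10 °C

T_f ≈ 46.1 °C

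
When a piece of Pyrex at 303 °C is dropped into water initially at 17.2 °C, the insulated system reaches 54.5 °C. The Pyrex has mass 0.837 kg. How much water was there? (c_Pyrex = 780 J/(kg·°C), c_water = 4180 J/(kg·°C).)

|Q_Pyrex| = |Q_water|:
0.837×780×(303 − 54.5) = m×4180×(54.5 − 17.2)
155914 m = 162236  ⇒  m ≈ 1.041 kg

m ≈ 1.04 kg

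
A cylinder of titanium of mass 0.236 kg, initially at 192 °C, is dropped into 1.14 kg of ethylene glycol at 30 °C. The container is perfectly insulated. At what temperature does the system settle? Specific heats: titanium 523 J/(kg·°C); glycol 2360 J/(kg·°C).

T_f ≈ 37.1 °C

T_f is the heat-capacity-weighted average of the initial temperatures:
T_f = (123.43*192 + 2690.4*30) / (123.43 + 2690.4)
    = 104410 / 2813.8 ≈ 37.11 °C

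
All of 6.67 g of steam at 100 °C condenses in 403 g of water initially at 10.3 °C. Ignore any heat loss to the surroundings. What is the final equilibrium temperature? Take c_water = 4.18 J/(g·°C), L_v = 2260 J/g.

T_f ≈ 20.6 °C

Let T be the final temperature. ΣQ_i = 0:
condense steam: −6.67×2260 = −15074
  condensate cools 100→T: 6.67×4.18×(T − 100) = 27.88(T − 100)
  water warms: 403×4.18×(T − 10.3) = 1684.5(T − 10.3)
1712.4 T = 15074 + 2788.1 + 17351 = 35213
T ≈ 20.56 °C (< 100 °C, so full condensation is consistent).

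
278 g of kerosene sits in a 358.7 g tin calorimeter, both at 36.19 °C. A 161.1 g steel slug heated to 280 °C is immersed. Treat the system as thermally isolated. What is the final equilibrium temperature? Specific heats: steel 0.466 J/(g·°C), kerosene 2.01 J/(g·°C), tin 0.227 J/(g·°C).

T_f = Σ m_i c_i T_i / Σ m_i c_i:
T_f = (75.07·280 + 558.78·36.19 + 81.42·36.19) / (75.07 + 558.78 + 81.42)
    = 44189 / 715.28 ≈ 61.78 °C

T_f ≈ 61.8 °C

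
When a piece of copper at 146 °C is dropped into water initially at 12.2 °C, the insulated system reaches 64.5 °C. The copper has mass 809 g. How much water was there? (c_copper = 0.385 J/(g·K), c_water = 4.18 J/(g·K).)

Heat gained plus heat lost sum to zero:
809·0.385·(64.5 − 146) + m·4.18·(64.5 − 12.2) = 0
218.61 m = 25384
m = 25384/218.61 ≈ 116.1 g

m ≈ 116 g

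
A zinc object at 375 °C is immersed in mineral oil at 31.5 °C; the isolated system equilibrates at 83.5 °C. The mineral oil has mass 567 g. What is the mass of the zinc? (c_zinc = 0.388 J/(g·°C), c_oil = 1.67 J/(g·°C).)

m ≈ 435 g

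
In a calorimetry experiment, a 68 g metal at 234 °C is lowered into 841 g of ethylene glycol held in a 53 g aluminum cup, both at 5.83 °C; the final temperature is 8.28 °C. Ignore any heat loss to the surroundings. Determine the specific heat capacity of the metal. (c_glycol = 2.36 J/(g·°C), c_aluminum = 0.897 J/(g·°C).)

c ≈ 0.324 J/(g·°C)

Setting the total heat transfer to zero:
68×c×(8.28 − 234) + 841×2.36×(8.28 − 5.83) + 53×0.897×(8.28 − 5.83) = 0
-15349 c = -4979.1
c = -4979.1/-15349 ≈ 0.3244 J/(g·°C)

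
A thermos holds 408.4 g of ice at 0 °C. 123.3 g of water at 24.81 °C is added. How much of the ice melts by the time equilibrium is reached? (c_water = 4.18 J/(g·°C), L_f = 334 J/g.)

m_melted ≈ 38.3 g

Water can give up m c ΔT = 123.3·4.18·24.81 = 12787 J before reaching 0 °C.
Melting all 408.4 g of ice would need 408.4·334 = 136406 J.
That's not enough to melt it all — equilibrium is at 0 °C with ice remaining.
Mass melted = 12787/334 ≈ 38.28 g.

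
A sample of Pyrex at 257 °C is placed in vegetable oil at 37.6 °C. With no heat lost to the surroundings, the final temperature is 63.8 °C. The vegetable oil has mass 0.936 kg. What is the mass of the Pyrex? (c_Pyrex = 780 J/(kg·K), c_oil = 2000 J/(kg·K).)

Heat lost by the Pyrex = heat gained by the oil:
m·780·(257 − 63.8) = 0.936·2000·(63.8 − 37.6)
150696 m = 49046  ⇒  m ≈ 0.3255 kg

m ≈ 0.325 kg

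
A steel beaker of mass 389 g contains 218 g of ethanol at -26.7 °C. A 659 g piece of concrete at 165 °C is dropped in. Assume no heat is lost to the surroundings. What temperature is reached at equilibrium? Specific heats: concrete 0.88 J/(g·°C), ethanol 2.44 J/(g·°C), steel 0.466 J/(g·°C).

T_f ≈ 59.3 °C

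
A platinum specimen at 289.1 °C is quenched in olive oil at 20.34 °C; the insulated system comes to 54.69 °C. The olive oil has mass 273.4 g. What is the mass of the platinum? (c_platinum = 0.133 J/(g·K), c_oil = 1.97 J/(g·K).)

|Q_platinum| = |Q_oil|:
m·0.133·(289.1 − 54.69) = 273.4·1.97·(54.69 − 20.34)
31.18 m = 18501  ⇒  m ≈ 593.4 g

m ≈ 593 g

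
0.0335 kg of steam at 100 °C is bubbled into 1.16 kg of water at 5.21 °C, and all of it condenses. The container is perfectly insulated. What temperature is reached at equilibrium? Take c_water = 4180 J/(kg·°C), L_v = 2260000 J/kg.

Setting the total heat transfer to zero:
steam→water at 100 °C releases m L_v = 0.0335×2260000 = 75710; condensed water 100 °C→T: 140.03(T − 100); original water: 4848.8(T − 5.21)
4988.8 T = 75710 + 14003 + 25262 = 114975
T ≈ 23.05 °C — below 100 °C, confirming all the steam condensed.

T_f ≈ 23.0 °C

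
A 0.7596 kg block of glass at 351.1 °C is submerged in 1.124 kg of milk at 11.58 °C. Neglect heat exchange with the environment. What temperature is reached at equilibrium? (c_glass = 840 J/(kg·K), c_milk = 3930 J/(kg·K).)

T_f ≈ 54.4 °C

T_f is the heat-capacity-weighted average of the initial temperatures:
T_f = (638.06·351.1 + 4417.3·11.58) / (638.06 + 4417.3)
    = 275177 / 5055.4 ≈ 54.43 °C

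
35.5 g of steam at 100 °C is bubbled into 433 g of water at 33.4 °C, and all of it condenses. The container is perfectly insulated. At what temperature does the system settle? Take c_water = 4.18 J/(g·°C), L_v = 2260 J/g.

Setting the total heat transfer to zero:
steam→water at 100 °C releases m L_v = 35.5·2260 = 80230
  condensed water 100 °C→T: 148.39(T − 100)
  water warms: 433·4.18·(T − 33.4) = 1809.9(T − 33.4)
1958.3 T = 80230 + 14839 + 60452 = 155521
T ≈ 79.42 °C (< 100 °C, so full condensation is consistent).

T_f ≈ 79.4 °C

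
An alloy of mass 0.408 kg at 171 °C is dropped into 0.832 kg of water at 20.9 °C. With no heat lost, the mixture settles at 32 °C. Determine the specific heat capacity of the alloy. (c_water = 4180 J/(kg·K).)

c ≈ 681 J/(kg·K)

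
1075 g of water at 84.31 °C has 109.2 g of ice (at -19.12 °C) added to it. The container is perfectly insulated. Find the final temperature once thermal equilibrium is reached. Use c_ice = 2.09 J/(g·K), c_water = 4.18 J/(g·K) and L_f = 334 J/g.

Sum of m c ΔT and latent-heat terms is zero:
ice -19.12→0 °C: 109.2·2.09·19.12 = 4363.7
  latent heat to melt: 109.2·334 = 36473
  meltwater 0→T: 109.2·4.18·T = 456.46 T
  water cools: 1075·4.18·(T − 84.31) = 4493.5(T − 84.31)
4950 T = 378847 − 40837 = 338010
T ≈ 68.29 °C — above 0 °C, consistent with complete melting.

T_f ≈ 68.3 °C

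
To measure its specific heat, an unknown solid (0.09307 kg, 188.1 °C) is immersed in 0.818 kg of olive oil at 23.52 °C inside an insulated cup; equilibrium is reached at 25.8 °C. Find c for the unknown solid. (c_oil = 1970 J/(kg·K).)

c ≈ 243 J/(kg·K)

Heat gained plus heat lost sum to zero:
0.09307×c×(25.8 − 188.1) + 0.818×1970×(25.8 − 23.52) = 0
-15.11 c = -3674.1
c = -3674.1/-15.11 ≈ 243.2 J/(kg·K)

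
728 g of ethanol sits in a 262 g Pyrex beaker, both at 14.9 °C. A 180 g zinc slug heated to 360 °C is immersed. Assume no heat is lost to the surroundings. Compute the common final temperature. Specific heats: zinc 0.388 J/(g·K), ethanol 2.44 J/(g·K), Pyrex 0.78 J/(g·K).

Taking heat into each body as positive, Σ m c ΔT = 0:
180*0.388*(T − 360) + 728*2.44*(T − 14.9) + 262*0.78*(T − 14.9) = 0
2050.5 T = 54655
T = 54655/2050.5 ≈ 26.65 °C

T_f ≈ 26.7 °C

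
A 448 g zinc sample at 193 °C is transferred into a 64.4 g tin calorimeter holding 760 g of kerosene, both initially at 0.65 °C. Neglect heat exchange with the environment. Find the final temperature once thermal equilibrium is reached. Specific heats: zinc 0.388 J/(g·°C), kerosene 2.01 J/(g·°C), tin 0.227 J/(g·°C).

Heat gained plus heat lost sum to zero:
448×0.388×(T − 193) + 760×2.01×(T − 0.65) + 64.4×0.227×(T − 0.65) = 0
173.82(T − 193) + 1527.6(T − 0.65) + 14.62(T − 0.65) = 0
1716 T = 34550
T = 34550 / 1716 = 20.1 °C

T_f ≈ 20.1 °C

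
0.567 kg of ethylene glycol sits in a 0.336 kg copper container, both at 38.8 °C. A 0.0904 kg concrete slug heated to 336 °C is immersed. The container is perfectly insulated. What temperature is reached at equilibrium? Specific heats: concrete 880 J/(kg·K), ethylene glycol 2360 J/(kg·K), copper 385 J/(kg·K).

Conservation of energy gives ΣQ = 0:
0.0904·880·(T − 336) + 0.567·2360·(T − 38.8) + 0.336·385·(T − 38.8) = 0
79.55(T − 336) + 1338.1(T − 38.8) + 129.36(T − 38.8) = 0
(79.55 + 1338.1 + 129.36) T = 79.55·336 + 1338.1·38.8 + 129.36·38.8
T = 83668 / 1547 = 54.1 °C

T_f ≈ 54.1 °C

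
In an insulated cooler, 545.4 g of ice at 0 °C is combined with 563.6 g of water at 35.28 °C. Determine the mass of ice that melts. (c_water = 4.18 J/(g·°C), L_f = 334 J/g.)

m_melted ≈ 249 g

Heat available from the water dropping to 0 °C: 563.6×4.18×35.28 = 83114 J.
Fully melting the ice requires m_ice L_f = 545.4×334 = 182164 J.
That's not enough to melt it all — equilibrium is at 0 °C with ice remaining.
Mass melted = 83114/334 ≈ 248.8 g.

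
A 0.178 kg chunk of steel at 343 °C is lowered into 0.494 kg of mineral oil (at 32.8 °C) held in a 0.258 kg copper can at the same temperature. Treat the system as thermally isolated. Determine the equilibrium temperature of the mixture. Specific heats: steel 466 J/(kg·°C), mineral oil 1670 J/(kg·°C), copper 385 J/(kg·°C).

T_f ≈ 58.3 °C

Heat gained plus heat lost sum to zero:
0.178*466*(T − 343) + 0.494*1670*(T − 32.8) + 0.258*385*(T − 32.8) = 0
82.95(T − 343) + 824.98(T − 32.8) + 99.33(T − 32.8) = 0
(82.95 + 824.98 + 99.33) T = 82.95*343 + 824.98*32.8 + 99.33*32.8
T = 58769/1007.3 ≈ 58.35 °C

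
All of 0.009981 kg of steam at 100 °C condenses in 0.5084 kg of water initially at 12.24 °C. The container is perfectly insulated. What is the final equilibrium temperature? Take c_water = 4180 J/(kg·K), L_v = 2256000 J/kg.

T_f ≈ 24.3 °C

Energy conservation, ΣQ = 0:
steam→water at 100 °C releases m L_v = 0.009981×2256000 = 22517
  condensed water 100 °C→T: 41.72(T − 100)
  water warms: 0.5084×4180×(T − 12.24) = 2125.1(T − 12.24)
2166.8 T = 22517 + 4172.1 + 26011 = 52701
T ≈ 24.32 °C, under the boiling point, so the assumption holds.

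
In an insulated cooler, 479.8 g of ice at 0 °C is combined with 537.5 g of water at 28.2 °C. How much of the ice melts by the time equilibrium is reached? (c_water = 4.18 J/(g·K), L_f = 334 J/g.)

Heat available from the water dropping to 0 °C: 537.5×4.18×28.2 = 63358 J.
Fully melting the ice requires m_ice L_f = 479.8×334 = 160253 J.
63358 J < 160253 J, so only part of the ice melts and the system sits at 0 °C.
Mass melted = 63358/334 ≈ 189.7 g.

m_melted ≈ 190 g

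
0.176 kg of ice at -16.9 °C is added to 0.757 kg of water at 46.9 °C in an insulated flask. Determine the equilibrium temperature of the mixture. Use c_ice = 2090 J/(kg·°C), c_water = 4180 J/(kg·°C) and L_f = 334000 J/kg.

T_f ≈ 21.4 °C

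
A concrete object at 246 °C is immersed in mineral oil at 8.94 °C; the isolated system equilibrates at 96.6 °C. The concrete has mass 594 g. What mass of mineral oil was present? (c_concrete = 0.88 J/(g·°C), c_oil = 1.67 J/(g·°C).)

m ≈ 533 g

Let T be the final temperature. ΣQ_i = 0:
594×0.88×(96.6 − 246) + m×1.67×(96.6 − 8.94) = 0
146.39 m = 78094
m = 78094/146.39 ≈ 533.5 g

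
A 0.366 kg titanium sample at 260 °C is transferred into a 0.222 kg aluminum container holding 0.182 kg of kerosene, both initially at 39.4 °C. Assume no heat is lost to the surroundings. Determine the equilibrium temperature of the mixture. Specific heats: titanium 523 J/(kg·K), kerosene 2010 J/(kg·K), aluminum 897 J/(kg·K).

T_f ≈ 95.2 °C

T_f = Σ m_i c_i T_i / Σ m_i c_i:
T_f = (191.42*260 + 365.82*39.4 + 199.13*39.4) / (191.42 + 365.82 + 199.13)
    = 72028 / 756.37 ≈ 95.23 °C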